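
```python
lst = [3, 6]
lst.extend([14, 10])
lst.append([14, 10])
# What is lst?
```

After line 1: lst = [3, 6]
After line 2 (extend unpacks [14, 10]): lst = [3, 6, 14, 10]
After line 3 (append adds [14, 10] as single element): lst = [3, 6, 14, 10, [14, 10]]

[3, 6, 14, 10, [14, 10]]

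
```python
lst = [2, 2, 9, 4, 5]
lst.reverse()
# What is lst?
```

[5, 4, 9, 2, 2]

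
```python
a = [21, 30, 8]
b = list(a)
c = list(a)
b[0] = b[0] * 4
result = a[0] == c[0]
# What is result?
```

After line 1: a = [21, 30, 8]
After line 2 (b = list(a), copy): a = [21, 30, 8], b = [21, 30, 8]
After line 3 (c = list(a) is a copy, new object): c = [21, 30, 8]
After line 4 (b[0] = 21 * 4 = 84; only b mutates (copy)): a = [21, 30, 8], b = [84, 30, 8], c = [21, 30, 8]
After line 5 (a[0] = 21, c[0] = 21; result = True)

True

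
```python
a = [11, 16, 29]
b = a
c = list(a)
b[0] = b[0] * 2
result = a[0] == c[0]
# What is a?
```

After line 1: a = [11, 16, 29]
After line 2 (b = a, alias): a = [11, 16, 29], b = [11, 16, 29]
After line 3 (c = list(a) is a copy, new object): c = [11, 16, 29]
After line 4 (b[0] = 11 * 2 = 22; mutates shared a/b): a = b = [22, 16, 29], c = [11, 16, 29]
After line 5 (a[0] = 22, c[0] = 11; result = False)

[22, 16, 29]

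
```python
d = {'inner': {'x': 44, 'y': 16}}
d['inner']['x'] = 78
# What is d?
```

After line 1: d = {'inner': {'x': 44, 'y': 16}}
After line 2 (inner x overwritten): d = {'inner': {'x': 78, 'y': 16}}

{'inner': {'x': 78, 'y': 16}}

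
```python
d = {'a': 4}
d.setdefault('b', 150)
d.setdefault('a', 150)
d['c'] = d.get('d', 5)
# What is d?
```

After line 1: d = {'a': 4}
After line 2 (setdefault adds 'b'=150): d = {'a': 4, 'b': 150}
After line 3 (setdefault 'a' no-op, already exists): d = {'a': 4, 'b': 150}
After line 4 (get('d', 5) returns default since 'd' not in d): d = {'a': 4, 'b': 150, 'c': 5}

{'a': 4, 'b': 150, 'c': 5}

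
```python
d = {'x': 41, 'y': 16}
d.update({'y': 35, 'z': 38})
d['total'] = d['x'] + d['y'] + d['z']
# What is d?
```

After line 1: d = {'x': 41, 'y': 16}
After line 2 (y overwritten, z added): d = {'x': 41, 'y': 35, 'z': 38}
After line 3 (total = 41 + 35 + 38 = 114): d = {'x': 41, 'y': 35, 'z': 38, 'total': 114}

{'x': 41, 'y': 35, 'z': 38, 'total': 114}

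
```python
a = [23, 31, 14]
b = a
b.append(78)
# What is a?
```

After line 1: a = [23, 31, 14]
After line 2 (b = a is an alias, same object): a = [23, 31, 14], b = [23, 31, 14]
After line 3 (b.append mutates the shared list): a = [23, 31, 14, 78], b = [23, 31, 14, 78]

[23, 31, 14, 78]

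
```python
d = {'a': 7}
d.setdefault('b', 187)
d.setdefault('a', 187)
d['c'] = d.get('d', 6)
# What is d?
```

After line 1: d = {'a': 7}
After line 2 (setdefault adds 'b'=187): d = {'a': 7, 'b': 187}
After line 3 (setdefault 'a' no-op, already exists): d = {'a': 7, 'b': 187}
After line 4 (get('d', 6) returns default since 'd' not in d): d = {'a': 7, 'b': 187, 'c': 6}

{'a': 7, 'b': 187, 'c': 6}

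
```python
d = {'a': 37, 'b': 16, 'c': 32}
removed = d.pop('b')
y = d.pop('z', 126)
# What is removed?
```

After line 1: d = {'a': 37, 'b': 16, 'c': 32}
After line 2 (pop 'b' returns 16): d = {'a': 37, 'c': 32}, removed = 16
After line 3 (pop 'z' missing, returns default 126): d = {'a': 37, 'c': 32}, y = 126

16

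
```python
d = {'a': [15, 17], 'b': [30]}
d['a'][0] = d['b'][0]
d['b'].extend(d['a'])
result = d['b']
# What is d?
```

After line 1: d = {'a': [15, 17], 'b': [30]}
After line 2 (a[0] = b[0] = 30): d = {'a': [30, 17], 'b': [30]}
After line 3 (b.extend(a) appends [30, 17]): d = {'a': [30, 17], 'b': [30, 30, 17]}
After line 4: result = d['b'] = [30, 30, 17]

{'a': [30, 17], 'b': [30, 30, 17]}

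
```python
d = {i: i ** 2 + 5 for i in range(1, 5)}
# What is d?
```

{1: 6, 2: 9, 3: 14, 4: 21}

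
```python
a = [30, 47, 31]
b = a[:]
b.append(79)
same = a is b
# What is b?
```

After line 1: a = [30, 47, 31]
After line 2 (b = a[:] is a shallow copy, new object): a = [30, 47, 31], b = [30, 47, 31]
After line 3 (append only mutates b): a = [30, 47, 31], b = [30, 47, 31, 79]
After line 4 (same = a is b; different objects -> False): same = False

[30, 47, 31, 79]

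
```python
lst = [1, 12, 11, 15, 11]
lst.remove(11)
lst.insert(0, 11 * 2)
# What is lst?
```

After line 1: lst = [1, 12, 11, 15, 11]
After line 2 (remove first 11): lst = [1, 12, 15, 11]
After line 3 (insert 22 at index 0): lst = [22, 1, 12, 15, 11]

[22, 1, 12, 15, 11]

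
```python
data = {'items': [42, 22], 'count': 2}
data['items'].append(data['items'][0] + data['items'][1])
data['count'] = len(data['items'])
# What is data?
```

After line 1: data = {'items': [42, 22], 'count': 2}
After line 2 (append 42 + 22 = 64): data = {'items': [42, 22, 64], 'count': 2}
After line 3 (count = len(items) = 3): data = {'items': [42, 22, 64], 'count': 3}

{'items': [42, 22, 64], 'count': 3}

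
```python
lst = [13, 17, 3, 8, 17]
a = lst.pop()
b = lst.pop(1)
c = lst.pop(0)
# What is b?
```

After line 1: lst = [13, 17, 3, 8, 17]
After line 2 (pop() -> a = 17): lst = [13, 17, 3, 8]
After line 3 (pop(1) -> b = 17): lst = [13, 3, 8]
After line 4 (pop(0) -> c = 13): lst = [3, 8]

17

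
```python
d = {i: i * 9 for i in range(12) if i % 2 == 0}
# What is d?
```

{0: 0, 2: 18, 4: 36, 6: 54, 8: 72, 10: 90}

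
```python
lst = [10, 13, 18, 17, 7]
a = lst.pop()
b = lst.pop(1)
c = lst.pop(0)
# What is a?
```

After line 1: lst = [10, 13, 18, 17, 7]
After line 2 (pop() -> a = 7): lst = [10, 13, 18, 17]
After line 3 (pop(1) -> b = 13): lst = [10, 18, 17]
After line 4 (pop(0) -> c = 10): lst = [18, 17]

7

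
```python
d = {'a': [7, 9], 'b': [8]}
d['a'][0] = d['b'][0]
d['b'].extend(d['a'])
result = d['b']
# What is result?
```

After line 1: d = {'a': [7, 9], 'b': [8]}
After line 2 (a[0] = b[0] = 8): d = {'a': [8, 9], 'b': [8]}
After line 3 (b.extend(a) appends [8, 9]): d = {'a': [8, 9], 'b': [8, 8, 9]}
After line 4: result = d['b'] = [8, 8, 9]

[8, 8, 9]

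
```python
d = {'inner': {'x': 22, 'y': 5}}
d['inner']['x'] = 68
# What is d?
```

After line 1: d = {'inner': {'x': 22, 'y': 5}}
After line 2 (inner x overwritten): d = {'inner': {'x': 68, 'y': 5}}

{'inner': {'x': 68, 'y': 5}}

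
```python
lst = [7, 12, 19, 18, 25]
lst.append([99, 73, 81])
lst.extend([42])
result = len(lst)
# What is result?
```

After line 1: lst = [7, 12, 19, 18, 25]
After line 2 (append adds [99, 73, 81] as single element): lst = [7, 12, 19, 18, 25, [99, 73, 81]]
After line 3 (extend unpacks [42], adds 42): lst = [7, 12, 19, 18, 25, [99, 73, 81], 42]
After line 4: result = len(lst) = 7

7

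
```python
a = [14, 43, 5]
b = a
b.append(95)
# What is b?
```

After line 1: a = [14, 43, 5]
After line 2 (b = a is an alias, same object): a = [14, 43, 5], b = [14, 43, 5]
After line 3 (b.append mutates the shared list): a = [14, 43, 5, 95], b = [14, 43, 5, 95]

[14, 43, 5, 95]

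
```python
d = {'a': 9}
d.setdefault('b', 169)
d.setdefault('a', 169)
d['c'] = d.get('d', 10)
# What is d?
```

After line 1: d = {'a': 9}
After line 2 (setdefault adds 'b'=169): d = {'a': 9, 'b': 169}
After line 3 (setdefault 'a' no-op, already exists): d = {'a': 9, 'b': 169}
After line 4 (get('d', 10) returns default since 'd' not in d): d = {'a': 9, 'b': 169, 'c': 10}

{'a': 9, 'b': 169, 'c': 10}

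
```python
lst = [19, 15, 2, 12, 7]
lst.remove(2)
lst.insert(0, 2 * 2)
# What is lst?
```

After line 1: lst = [19, 15, 2, 12, 7]
After line 2 (remove first 2): lst = [19, 15, 12, 7]
After line 3 (insert 4 at index 0): lst = [4, 19, 15, 12, 7]

[4, 19, 15, 12, 7]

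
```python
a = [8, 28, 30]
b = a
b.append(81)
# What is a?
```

After line 1: a = [8, 28, 30]
After line 2 (b = a is an alias, same object): a = [8, 28, 30], b = [8, 28, 30]
After line 3 (b.append mutates the shared list): a = [8, 28, 30, 81], b = [8, 28, 30, 81]

[8, 28, 30, 81]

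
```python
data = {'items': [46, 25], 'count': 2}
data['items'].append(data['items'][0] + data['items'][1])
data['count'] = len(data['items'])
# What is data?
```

After line 1: data = {'items': [46, 25], 'count': 2}
After line 2 (append 46 + 25 = 71): data = {'items': [46, 25, 71], 'count': 2}
After line 3 (count = len(items) = 3): data = {'items': [46, 25, 71], 'count': 3}

{'items': [46, 25, 71], 'count': 3}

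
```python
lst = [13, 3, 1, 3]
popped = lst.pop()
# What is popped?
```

3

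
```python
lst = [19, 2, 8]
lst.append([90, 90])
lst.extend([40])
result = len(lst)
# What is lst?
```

After line 1: lst = [19, 2, 8]
After line 2 (append adds [90, 90] as single element): lst = [19, 2, 8, [90, 90]]
After line 3 (extend unpacks [40], adds 40): lst = [19, 2, 8, [90, 90], 40]
After line 4: result = len(lst) = 5

[19, 2, 8, [90, 90], 40]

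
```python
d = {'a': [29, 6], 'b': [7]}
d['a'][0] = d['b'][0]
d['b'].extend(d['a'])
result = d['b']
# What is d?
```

After line 1: d = {'a': [29, 6], 'b': [7]}
After line 2 (a[0] = b[0] = 7): d = {'a': [7, 6], 'b': [7]}
After line 3 (b.extend(a) appends [7, 6]): d = {'a': [7, 6], 'b': [7, 7, 6]}
After line 4: result = d['b'] = [7, 7, 6]

{'a': [7, 6], 'b': [7, 7, 6]}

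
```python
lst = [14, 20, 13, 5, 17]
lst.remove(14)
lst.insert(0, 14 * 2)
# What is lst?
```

After line 1: lst = [14, 20, 13, 5, 17]
After line 2 (remove first 14): lst = [20, 13, 5, 17]
After line 3 (insert 28 at index 0): lst = [28, 20, 13, 5, 17]

[28, 20, 13, 5, 17]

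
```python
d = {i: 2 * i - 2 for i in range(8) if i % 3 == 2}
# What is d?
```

{2: 2, 5: 8}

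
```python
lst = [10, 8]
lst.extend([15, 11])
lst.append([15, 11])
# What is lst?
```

After line 1: lst = [10, 8]
After line 2 (extend unpacks [15, 11]): lst = [10, 8, 15, 11]
After line 3 (append adds [15, 11] as single element): lst = [10, 8, 15, 11, [15, 11]]

[10, 8, 15, 11, [15, 11]]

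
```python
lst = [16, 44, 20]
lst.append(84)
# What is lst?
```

[16, 44, 20, 84]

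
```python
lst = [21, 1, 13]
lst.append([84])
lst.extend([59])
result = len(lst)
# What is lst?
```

After line 1: lst = [21, 1, 13]
After line 2 (append adds [84] as single element): lst = [21, 1, 13, [84]]
After line 3 (extend unpacks [59], adds 59): lst = [21, 1, 13, [84], 59]
After line 4: result = len(lst) = 5

[21, 1, 13, [84], 59]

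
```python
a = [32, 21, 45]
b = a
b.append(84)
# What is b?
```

After line 1: a = [32, 21, 45]
After line 2 (b = a is an alias, same object): a = [32, 21, 45], b = [32, 21, 45]
After line 3 (b.append mutates the shared list): a = [32, 21, 45, 84], b = [32, 21, 45, 84]

[32, 21, 45, 84]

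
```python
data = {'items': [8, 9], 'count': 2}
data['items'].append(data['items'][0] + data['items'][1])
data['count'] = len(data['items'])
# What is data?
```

After line 1: data = {'items': [8, 9], 'count': 2}
After line 2 (append 8 + 9 = 17): data = {'items': [8, 9, 17], 'count': 2}
After line 3 (count = len(items) = 3): data = {'items': [8, 9, 17], 'count': 3}

{'items': [8, 9, 17], 'count': 3}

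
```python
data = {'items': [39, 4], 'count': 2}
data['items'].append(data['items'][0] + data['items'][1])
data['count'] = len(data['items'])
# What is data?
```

After line 1: data = {'items': [39, 4], 'count': 2}
After line 2 (append 39 + 4 = 43): data = {'items': [39, 4, 43], 'count': 2}
After line 3 (count = len(items) = 3): data = {'items': [39, 4, 43], 'count': 3}

{'items': [39, 4, 43], 'count': 3}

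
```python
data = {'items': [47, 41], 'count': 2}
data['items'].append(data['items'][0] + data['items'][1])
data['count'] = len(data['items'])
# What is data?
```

After line 1: data = {'items': [47, 41], 'count': 2}
After line 2 (append 47 + 41 = 88): data = {'items': [47, 41, 88], 'count': 2}
After line 3 (count = len(items) = 3): data = {'items': [47, 41, 88], 'count': 3}

{'items': [47, 41, 88], 'count': 3}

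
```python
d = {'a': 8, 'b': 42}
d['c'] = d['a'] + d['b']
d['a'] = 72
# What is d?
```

After line 1: d = {'a': 8, 'b': 42}
After line 2 (d['c'] = 8 + 42): d = {'a': 8, 'b': 42, 'c': 50}
After line 3: d = {'a': 72, 'b': 42, 'c': 50}

{'a': 72, 'b': 42, 'c': 50}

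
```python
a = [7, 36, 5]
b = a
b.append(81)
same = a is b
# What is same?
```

After line 1: a = [7, 36, 5]
After line 2 (b = a is an alias, same object): a = [7, 36, 5], b = [7, 36, 5]
After line 3 (b.append mutates the shared list): a = [7, 36, 5, 81], b = [7, 36, 5, 81]
After line 4 (same = a is b; same object -> True): same = True

True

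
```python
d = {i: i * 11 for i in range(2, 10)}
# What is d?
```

{2: 22, 3: 33, 4: 44, 5: 55, 6: 66, 7: 77, 8: 88, 9: 99}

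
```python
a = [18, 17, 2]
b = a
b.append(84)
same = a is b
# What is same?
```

After line 1: a = [18, 17, 2]
After line 2 (b = a is an alias, same object): a = [18, 17, 2], b = [18, 17, 2]
After line 3 (b.append mutates the shared list): a = [18, 17, 2, 84], b = [18, 17, 2, 84]
After line 4 (same = a is b; same object -> True): same = True

True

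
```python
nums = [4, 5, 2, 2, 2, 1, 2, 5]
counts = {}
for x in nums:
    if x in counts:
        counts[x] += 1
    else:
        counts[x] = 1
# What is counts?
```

Initial: counts = {}, nums = [4, 5, 2, 2, 2, 1, 2, 5]
See 4: counts = {4: 1}
See 5: counts = {4: 1, 5: 1}
See 2: counts = {4: 1, 5: 1, 2: 1}
See 2: counts = {4: 1, 5: 1, 2: 2}
See 2: counts = {4: 1, 5: 1, 2: 3}
See 1: counts = {4: 1, 5: 1, 2: 3, 1: 1}
See 2: counts = {4: 1, 5: 1, 2: 4, 1: 1}
See 5: counts = {4: 1, 5: 2, 2: 4, 1: 1}

{4: 1, 5: 2, 2: 4, 1: 1}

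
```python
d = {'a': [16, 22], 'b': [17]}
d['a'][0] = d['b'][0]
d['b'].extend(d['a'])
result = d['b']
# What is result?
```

After line 1: d = {'a': [16, 22], 'b': [17]}
After line 2 (a[0] = b[0] = 17): d = {'a': [17, 22], 'b': [17]}
After line 3 (b.extend(a) appends [17, 22]): d = {'a': [17, 22], 'b': [17, 17, 22]}
After line 4: result = d['b'] = [17, 17, 22]

[17, 17, 22]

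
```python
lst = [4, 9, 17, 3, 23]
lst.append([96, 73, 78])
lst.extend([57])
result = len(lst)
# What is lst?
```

After line 1: lst = [4, 9, 17, 3, 23]
After line 2 (append adds [96, 73, 78] as single element): lst = [4, 9, 17, 3, 23, [96, 73, 78]]
After line 3 (extend unpacks [57], adds 57): lst = [4, 9, 17, 3, 23, [96, 73, 78], 57]
After line 4: result = len(lst) = 7

[4, 9, 17, 3, 23, [96, 73, 78], 57]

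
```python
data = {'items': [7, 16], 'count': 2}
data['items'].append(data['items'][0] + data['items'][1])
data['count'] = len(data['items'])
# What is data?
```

After line 1: data = {'items': [7, 16], 'count': 2}
After line 2 (append 7 + 16 = 23): data = {'items': [7, 16, 23], 'count': 2}
After line 3 (count = len(items) = 3): data = {'items': [7, 16, 23], 'count': 3}

{'items': [7, 16, 23], 'count': 3}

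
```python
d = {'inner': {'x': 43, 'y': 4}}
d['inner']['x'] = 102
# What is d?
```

After line 1: d = {'inner': {'x': 43, 'y': 4}}
After line 2 (inner x overwritten): d = {'inner': {'x': 102, 'y': 4}}

{'inner': {'x': 102, 'y': 4}}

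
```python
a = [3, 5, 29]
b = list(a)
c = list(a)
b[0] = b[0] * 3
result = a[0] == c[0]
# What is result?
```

After line 1: a = [3, 5, 29]
After line 2 (b = list(a), copy): a = [3, 5, 29], b = [3, 5, 29]
After line 3 (c = list(a) is a copy, new object): c = [3, 5, 29]
After line 4 (b[0] = 3 * 3 = 9; only b mutates (copy)): a = [3, 5, 29], b = [9, 5, 29], c = [3, 5, 29]
After line 5 (a[0] = 3, c[0] = 3; result = True)

True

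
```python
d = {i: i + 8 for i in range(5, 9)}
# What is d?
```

{5: 13, 6: 14, 7: 15, 8: 16}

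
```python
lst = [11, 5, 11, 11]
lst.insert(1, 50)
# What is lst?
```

[11, 50, 5, 11, 11]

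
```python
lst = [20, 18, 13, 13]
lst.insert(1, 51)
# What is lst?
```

[20, 51, 18, 13, 13]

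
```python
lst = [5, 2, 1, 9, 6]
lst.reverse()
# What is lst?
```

[6, 9, 1, 2, 5]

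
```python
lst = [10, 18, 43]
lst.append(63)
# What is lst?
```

[10, 18, 43, 63]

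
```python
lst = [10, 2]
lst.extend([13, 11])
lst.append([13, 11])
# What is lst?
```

After line 1: lst = [10, 2]
After line 2 (extend unpacks [13, 11]): lst = [10, 2, 13, 11]
After line 3 (append adds [13, 11] as single element): lst = [10, 2, 13, 11, [13, 11]]

[10, 2, 13, 11, [13, 11]]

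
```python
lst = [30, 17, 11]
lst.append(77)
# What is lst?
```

[30, 17, 11, 77]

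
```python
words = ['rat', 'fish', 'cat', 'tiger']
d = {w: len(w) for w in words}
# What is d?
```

{'rat': 3, 'fish': 4, 'cat': 3, 'tiger': 5}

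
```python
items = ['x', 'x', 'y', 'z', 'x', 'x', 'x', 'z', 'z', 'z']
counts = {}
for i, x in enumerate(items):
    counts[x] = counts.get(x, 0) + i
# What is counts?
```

Initial: counts = {}, items = ['x', 'x', 'y', 'z', 'x', 'x', 'x', 'z', 'z', 'z']
i=0, x='x': counts = {'x': 0}
i=1, x='x': counts = {'x': 1}
i=2, x='y': counts = {'x': 1, 'y': 2}
i=3, x='z': counts = {'x': 1, 'y': 2, 'z': 3}
i=4, x='x': counts = {'x': 5, 'y': 2, 'z': 3}
i=5, x='x': counts = {'x': 10, 'y': 2, 'z': 3}
i=6, x='x': counts = {'x': 16, 'y': 2, 'z': 3}
i=7, x='z': counts = {'x': 16, 'y': 2, 'z': 10}
i=8, x='z': counts = {'x': 16, 'y': 2, 'z': 18}
i=9, x='z': counts = {'x': 16, 'y': 2, 'z': 27}

{'x': 16, 'y': 2, 'z': 27}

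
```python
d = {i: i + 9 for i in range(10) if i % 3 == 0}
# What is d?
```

{0: 9, 3: 12, 6: 15, 9: 18}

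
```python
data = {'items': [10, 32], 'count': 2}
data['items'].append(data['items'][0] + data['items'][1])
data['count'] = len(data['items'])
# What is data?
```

After line 1: data = {'items': [10, 32], 'count': 2}
After line 2 (append 10 + 32 = 42): data = {'items': [10, 32, 42], 'count': 2}
After line 3 (count = len(items) = 3): data = {'items': [10, 32, 42], 'count': 3}

{'items': [10, 32, 42], 'count': 3}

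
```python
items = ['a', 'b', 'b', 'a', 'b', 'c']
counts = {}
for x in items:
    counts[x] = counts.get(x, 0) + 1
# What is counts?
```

Initial: counts = {}, items = ['a', 'b', 'b', 'a', 'b', 'c']
See 'a': counts = {'a': 1}
See 'b': counts = {'a': 1, 'b': 1}
See 'b': counts = {'a': 1, 'b': 2}
See 'a': counts = {'a': 2, 'b': 2}
See 'b': counts = {'a': 2, 'b': 3}
See 'c': counts = {'a': 2, 'b': 3, 'c': 1}

{'a': 2, 'b': 3, 'c': 1}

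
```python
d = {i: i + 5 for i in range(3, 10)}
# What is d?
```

{3: 8, 4: 9, 5: 10, 6: 11, 7: 12, 8: 13, 9: 14}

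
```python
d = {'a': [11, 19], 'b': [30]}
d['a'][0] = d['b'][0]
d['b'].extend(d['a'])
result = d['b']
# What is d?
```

After line 1: d = {'a': [11, 19], 'b': [30]}
After line 2 (a[0] = b[0] = 30): d = {'a': [30, 19], 'b': [30]}
After line 3 (b.extend(a) appends [30, 19]): d = {'a': [30, 19], 'b': [30, 30, 19]}
After line 4: result = d['b'] = [30, 30, 19]

{'a': [30, 19], 'b': [30, 30, 19]}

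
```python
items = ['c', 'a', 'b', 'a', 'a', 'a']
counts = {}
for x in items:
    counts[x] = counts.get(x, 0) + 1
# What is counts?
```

Initial: counts = {}, items = ['c', 'a', 'b', 'a', 'a', 'a']
See 'c': counts = {'c': 1}
See 'a': counts = {'c': 1, 'a': 1}
See 'b': counts = {'c': 1, 'a': 1, 'b': 1}
See 'a': counts = {'c': 1, 'a': 2, 'b': 1}
See 'a': counts = {'c': 1, 'a': 3, 'b': 1}
See 'a': counts = {'c': 1, 'a': 4, 'b': 1}

{'c': 1, 'a': 4, 'b': 1}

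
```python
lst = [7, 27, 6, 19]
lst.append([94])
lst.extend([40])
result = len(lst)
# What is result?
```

After line 1: lst = [7, 27, 6, 19]
After line 2 (append adds [94] as single element): lst = [7, 27, 6, 19, [94]]
After line 3 (extend unpacks [40], adds 40): lst = [7, 27, 6, 19, [94], 40]
After line 4: result = len(lst) = 6

6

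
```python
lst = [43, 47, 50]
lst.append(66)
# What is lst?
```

[43, 47, 50, 66]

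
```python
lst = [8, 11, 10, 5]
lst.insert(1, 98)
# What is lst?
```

[8, 98, 11, 10, 5]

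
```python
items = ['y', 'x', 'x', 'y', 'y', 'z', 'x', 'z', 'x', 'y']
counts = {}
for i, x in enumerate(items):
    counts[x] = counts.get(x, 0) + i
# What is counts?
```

Initial: counts = {}, items = ['y', 'x', 'x', 'y', 'y', 'z', 'x', 'z', 'x', 'y']
i=0, x='y': counts = {'y': 0}
i=1, x='x': counts = {'y': 0, 'x': 1}
i=2, x='x': counts = {'y': 0, 'x': 3}
i=3, x='y': counts = {'y': 3, 'x': 3}
i=4, x='y': counts = {'y': 7, 'x': 3}
i=5, x='z': counts = {'y': 7, 'x': 3, 'z': 5}
i=6, x='x': counts = {'y': 7, 'x': 9, 'z': 5}
i=7, x='z': counts = {'y': 7, 'x': 9, 'z': 12}
i=8, x='x': counts = {'y': 7, 'x': 17, 'z': 12}
i=9, x='y': counts = {'y': 16, 'x': 17, 'z': 12}

{'y': 16, 'x': 17, 'z': 12}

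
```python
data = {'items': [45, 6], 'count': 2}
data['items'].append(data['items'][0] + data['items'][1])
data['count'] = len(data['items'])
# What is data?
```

After line 1: data = {'items': [45, 6], 'count': 2}
After line 2 (append 45 + 6 = 51): data = {'items': [45, 6, 51], 'count': 2}
After line 3 (count = len(items) = 3): data = {'items': [45, 6, 51], 'count': 3}

{'items': [45, 6, 51], 'count': 3}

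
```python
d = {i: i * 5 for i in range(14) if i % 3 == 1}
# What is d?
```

{1: 5, 4: 20, 7: 35, 10: 50, 13: 65}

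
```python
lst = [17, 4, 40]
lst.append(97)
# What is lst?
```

[17, 4, 40, 97]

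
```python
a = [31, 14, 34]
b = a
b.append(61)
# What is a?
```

After line 1: a = [31, 14, 34]
After line 2 (b = a is an alias, same object): a = [31, 14, 34], b = [31, 14, 34]
After line 3 (b.append mutates the shared list): a = [31, 14, 34, 61], b = [31, 14, 34, 61]

[31, 14, 34, 61]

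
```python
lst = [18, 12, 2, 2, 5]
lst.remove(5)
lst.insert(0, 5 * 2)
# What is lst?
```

After line 1: lst = [18, 12, 2, 2, 5]
After line 2 (remove first 5): lst = [18, 12, 2, 2]
After line 3 (insert 10 at index 0): lst = [10, 18, 12, 2, 2]

[10, 18, 12, 2, 2]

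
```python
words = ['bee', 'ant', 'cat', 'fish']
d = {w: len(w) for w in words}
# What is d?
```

{'bee': 3, 'ant': 3, 'cat': 3, 'fish': 4}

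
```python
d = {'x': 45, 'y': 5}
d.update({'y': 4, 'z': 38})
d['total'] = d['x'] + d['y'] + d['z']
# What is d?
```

After line 1: d = {'x': 45, 'y': 5}
After line 2 (y overwritten, z added): d = {'x': 45, 'y': 4, 'z': 38}
After line 3 (total = 45 + 4 + 38 = 87): d = {'x': 45, 'y': 4, 'z': 38, 'total': 87}

{'x': 45, 'y': 4, 'z': 38, 'total': 87}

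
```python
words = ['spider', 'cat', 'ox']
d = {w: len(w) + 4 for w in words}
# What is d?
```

{'spider': 10, 'cat': 7, 'ox': 6}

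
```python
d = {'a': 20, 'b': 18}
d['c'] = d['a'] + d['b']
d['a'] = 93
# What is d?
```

After line 1: d = {'a': 20, 'b': 18}
After line 2 (d['c'] = 20 + 18): d = {'a': 20, 'b': 18, 'c': 38}
After line 3: d = {'a': 93, 'b': 18, 'c': 38}

{'a': 93, 'b': 18, 'c': 38}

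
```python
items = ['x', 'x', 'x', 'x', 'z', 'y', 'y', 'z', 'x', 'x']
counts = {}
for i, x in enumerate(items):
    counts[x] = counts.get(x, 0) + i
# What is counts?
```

Initial: counts = {}, items = ['x', 'x', 'x', 'x', 'z', 'y', 'y', 'z', 'x', 'x']
i=0, x='x': counts = {'x': 0}
i=1, x='x': counts = {'x': 1}
i=2, x='x': counts = {'x': 3}
i=3, x='x': counts = {'x': 6}
i=4, x='z': counts = {'x': 6, 'z': 4}
i=5, x='y': counts = {'x': 6, 'z': 4, 'y': 5}
i=6, x='y': counts = {'x': 6, 'z': 4, 'y': 11}
i=7, x='z': counts = {'x': 6, 'z': 11, 'y': 11}
i=8, x='x': counts = {'x': 14, 'z': 11, 'y': 11}
i=9, x='x': counts = {'x': 23, 'z': 11, 'y': 11}

{'x': 23, 'z': 11, 'y': 11}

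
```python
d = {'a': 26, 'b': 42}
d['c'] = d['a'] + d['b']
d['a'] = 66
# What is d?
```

After line 1: d = {'a': 26, 'b': 42}
After line 2 (d['c'] = 26 + 42): d = {'a': 26, 'b': 42, 'c': 68}
After line 3: d = {'a': 66, 'b': 42, 'c': 68}

{'a': 66, 'b': 42, 'c': 68}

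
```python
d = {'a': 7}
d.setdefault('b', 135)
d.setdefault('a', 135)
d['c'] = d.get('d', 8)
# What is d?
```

After line 1: d = {'a': 7}
After line 2 (setdefault adds 'b'=135): d = {'a': 7, 'b': 135}
After line 3 (setdefault 'a' no-op, already exists): d = {'a': 7, 'b': 135}
After line 4 (get('d', 8) returns default since 'd' not in d): d = {'a': 7, 'b': 135, 'c': 8}

{'a': 7, 'b': 135, 'c': 8}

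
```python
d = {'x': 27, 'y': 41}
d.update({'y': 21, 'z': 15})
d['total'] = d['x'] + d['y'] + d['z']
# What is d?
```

After line 1: d = {'x': 27, 'y': 41}
After line 2 (y overwritten, z added): d = {'x': 27, 'y': 21, 'z': 15}
After line 3 (total = 27 + 21 + 15 = 63): d = {'x': 27, 'y': 21, 'z': 15, 'total': 63}

{'x': 27, 'y': 21, 'z': 15, 'total': 63}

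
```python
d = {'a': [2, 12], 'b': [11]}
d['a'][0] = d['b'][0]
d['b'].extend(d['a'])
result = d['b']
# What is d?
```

After line 1: d = {'a': [2, 12], 'b': [11]}
After line 2 (a[0] = b[0] = 11): d = {'a': [11, 12], 'b': [11]}
After line 3 (b.extend(a) appends [11, 12]): d = {'a': [11, 12], 'b': [11, 11, 12]}
After line 4: result = d['b'] = [11, 11, 12]

{'a': [11, 12], 'b': [11, 11, 12]}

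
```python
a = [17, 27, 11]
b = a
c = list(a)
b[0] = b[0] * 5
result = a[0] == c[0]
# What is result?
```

After line 1: a = [17, 27, 11]
After line 2 (b = a, alias): a = [17, 27, 11], b = [17, 27, 11]
After line 3 (c = list(a) is a copy, new object): c = [17, 27, 11]
After line 4 (b[0] = 17 * 5 = 85; mutates shared a/b): a = b = [85, 27, 11], c = [17, 27, 11]
After line 5 (a[0] = 85, c[0] = 17; result = False)

False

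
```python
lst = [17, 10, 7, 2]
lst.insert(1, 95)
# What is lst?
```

[17, 95, 10, 7, 2]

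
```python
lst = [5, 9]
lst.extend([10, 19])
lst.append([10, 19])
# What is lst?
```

After line 1: lst = [5, 9]
After line 2 (extend unpacks [10, 19]): lst = [5, 9, 10, 19]
After line 3 (append adds [10, 19] as single element): lst = [5, 9, 10, 19, [10, 19]]

[5, 9, 10, 19, [10, 19]]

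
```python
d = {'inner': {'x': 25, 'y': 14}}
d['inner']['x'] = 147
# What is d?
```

After line 1: d = {'inner': {'x': 25, 'y': 14}}
After line 2 (inner x overwritten): d = {'inner': {'x': 147, 'y': 14}}

{'inner': {'x': 147, 'y': 14}}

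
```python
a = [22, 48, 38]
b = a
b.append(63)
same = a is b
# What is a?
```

After line 1: a = [22, 48, 38]
After line 2 (b = a is an alias, same object): a = [22, 48, 38], b = [22, 48, 38]
After line 3 (b.append mutates the shared list): a = [22, 48, 38, 63], b = [22, 48, 38, 63]
After line 4 (same = a is b; same object -> True): same = True

[22, 48, 38, 63]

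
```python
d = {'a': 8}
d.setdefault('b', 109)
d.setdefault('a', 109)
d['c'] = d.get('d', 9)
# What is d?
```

After line 1: d = {'a': 8}
After line 2 (setdefault adds 'b'=109): d = {'a': 8, 'b': 109}
After line 3 (setdefault 'a' no-op, already exists): d = {'a': 8, 'b': 109}
After line 4 (get('d', 9) returns default since 'd' not in d): d = {'a': 8, 'b': 109, 'c': 9}

{'a': 8, 'b': 109, 'c': 9}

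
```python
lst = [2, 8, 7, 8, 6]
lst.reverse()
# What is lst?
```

[6, 8, 7, 8, 2]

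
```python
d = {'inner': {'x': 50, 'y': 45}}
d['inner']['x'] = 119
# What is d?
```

After line 1: d = {'inner': {'x': 50, 'y': 45}}
After line 2 (inner x overwritten): d = {'inner': {'x': 119, 'y': 45}}

{'inner': {'x': 119, 'y': 45}}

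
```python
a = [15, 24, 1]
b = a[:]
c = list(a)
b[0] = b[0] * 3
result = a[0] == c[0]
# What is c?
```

After line 1: a = [15, 24, 1]
After line 2 (b = a[:], copy): a = [15, 24, 1], b = [15, 24, 1]
After line 3 (c = list(a) is a copy, new object): c = [15, 24, 1]
After line 4 (b[0] = 15 * 3 = 45; only b mutates (copy)): a = [15, 24, 1], b = [45, 24, 1], c = [15, 24, 1]
After line 5 (a[0] = 15, c[0] = 15; result = True)

[15, 24, 1]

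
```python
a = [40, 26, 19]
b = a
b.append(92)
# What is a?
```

After line 1: a = [40, 26, 19]
After line 2 (b = a is an alias, same object): a = [40, 26, 19], b = [40, 26, 19]
After line 3 (b.append mutates the shared list): a = [40, 26, 19, 92], b = [40, 26, 19, 92]

[40, 26, 19, 92]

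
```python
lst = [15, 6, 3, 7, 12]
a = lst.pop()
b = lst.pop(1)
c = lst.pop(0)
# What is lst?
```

After line 1: lst = [15, 6, 3, 7, 12]
After line 2 (pop() -> a = 12): lst = [15, 6, 3, 7]
After line 3 (pop(1) -> b = 6): lst = [15, 3, 7]
After line 4 (pop(0) -> c = 15): lst = [3, 7]

[3, 7]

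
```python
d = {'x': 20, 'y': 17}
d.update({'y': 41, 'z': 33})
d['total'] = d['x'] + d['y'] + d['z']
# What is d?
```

After line 1: d = {'x': 20, 'y': 17}
After line 2 (y overwritten, z added): d = {'x': 20, 'y': 41, 'z': 33}
After line 3 (total = 20 + 41 + 33 = 94): d = {'x': 20, 'y': 41, 'z': 33, 'total': 94}

{'x': 20, 'y': 41, 'z': 33, 'total': 94}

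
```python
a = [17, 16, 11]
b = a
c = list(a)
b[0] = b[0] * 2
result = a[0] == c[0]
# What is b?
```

After line 1: a = [17, 16, 11]
After line 2 (b = a, alias): a = [17, 16, 11], b = [17, 16, 11]
After line 3 (c = list(a) is a copy, new object): c = [17, 16, 11]
After line 4 (b[0] = 17 * 2 = 34; mutates shared a/b): a = b = [34, 16, 11], c = [17, 16, 11]
After line 5 (a[0] = 34, c[0] = 17; result = False)

[34, 16, 11]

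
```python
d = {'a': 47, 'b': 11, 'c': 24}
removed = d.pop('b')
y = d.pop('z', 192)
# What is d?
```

After line 1: d = {'a': 47, 'b': 11, 'c': 24}
After line 2 (pop 'b' returns 11): d = {'a': 47, 'c': 24}, removed = 11
After line 3 (pop 'z' missing, returns default 192): d = {'a': 47, 'c': 24}, y = 192

{'a': 47, 'c': 24}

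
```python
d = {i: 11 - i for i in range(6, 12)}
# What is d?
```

{6: 5, 7: 4, 8: 3, 9: 2, 10: 1, 11: 0}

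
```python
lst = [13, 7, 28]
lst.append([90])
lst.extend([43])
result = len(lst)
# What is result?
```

After line 1: lst = [13, 7, 28]
After line 2 (append adds [90] as single element): lst = [13, 7, 28, [90]]
After line 3 (extend unpacks [43], adds 43): lst = [13, 7, 28, [90], 43]
After line 4: result = len(lst) = 5

5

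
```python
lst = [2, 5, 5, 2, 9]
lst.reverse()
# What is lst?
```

[9, 2, 5, 5, 2]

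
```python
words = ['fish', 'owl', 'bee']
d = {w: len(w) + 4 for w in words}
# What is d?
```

{'fish': 8, 'owl': 7, 'bee': 7}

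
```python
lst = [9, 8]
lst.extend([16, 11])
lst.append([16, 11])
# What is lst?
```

After line 1: lst = [9, 8]
After line 2 (extend unpacks [16, 11]): lst = [9, 8, 16, 11]
After line 3 (append adds [16, 11] as single element): lst = [9, 8, 16, 11, [16, 11]]

[9, 8, 16, 11, [16, 11]]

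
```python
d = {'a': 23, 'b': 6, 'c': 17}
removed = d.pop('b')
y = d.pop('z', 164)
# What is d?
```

After line 1: d = {'a': 23, 'b': 6, 'c': 17}
After line 2 (pop 'b' returns 6): d = {'a': 23, 'c': 17}, removed = 6
After line 3 (pop 'z' missing, returns default 164): d = {'a': 23, 'c': 17}, y = 164

{'a': 23, 'c': 17}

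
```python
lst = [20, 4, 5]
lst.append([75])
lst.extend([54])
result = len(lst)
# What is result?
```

After line 1: lst = [20, 4, 5]
After line 2 (append adds [75] as single element): lst = [20, 4, 5, [75]]
After line 3 (extend unpacks [54], adds 54): lst = [20, 4, 5, [75], 54]
After line 4: result = len(lst) = 5

5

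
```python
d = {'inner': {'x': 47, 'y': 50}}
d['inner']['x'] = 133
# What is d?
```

After line 1: d = {'inner': {'x': 47, 'y': 50}}
After line 2 (inner x overwritten): d = {'inner': {'x': 133, 'y': 50}}

{'inner': {'x': 133, 'y': 50}}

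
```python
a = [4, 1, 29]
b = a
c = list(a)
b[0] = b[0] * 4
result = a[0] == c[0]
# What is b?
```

After line 1: a = [4, 1, 29]
After line 2 (b = a, alias): a = [4, 1, 29], b = [4, 1, 29]
After line 3 (c = list(a) is a copy, new object): c = [4, 1, 29]
After line 4 (b[0] = 4 * 4 = 16; mutates shared a/b): a = b = [16, 1, 29], c = [4, 1, 29]
After line 5 (a[0] = 16, c[0] = 4; result = False)

[16, 1, 29]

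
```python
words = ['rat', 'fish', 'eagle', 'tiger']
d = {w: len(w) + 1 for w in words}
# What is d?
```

{'rat': 4, 'fish': 5, 'eagle': 6, 'tiger': 6}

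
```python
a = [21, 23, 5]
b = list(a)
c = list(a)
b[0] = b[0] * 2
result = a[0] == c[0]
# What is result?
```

After line 1: a = [21, 23, 5]
After line 2 (b = list(a), copy): a = [21, 23, 5], b = [21, 23, 5]
After line 3 (c = list(a) is a copy, new object): c = [21, 23, 5]
After line 4 (b[0] = 21 * 2 = 42; only b mutates (copy)): a = [21, 23, 5], b = [42, 23, 5], c = [21, 23, 5]
After line 5 (a[0] = 21, c[0] = 21; result = True)

True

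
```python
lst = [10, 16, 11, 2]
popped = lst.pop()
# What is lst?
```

[10, 16, 11]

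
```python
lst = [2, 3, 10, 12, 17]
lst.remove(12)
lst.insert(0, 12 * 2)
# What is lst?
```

After line 1: lst = [2, 3, 10, 12, 17]
After line 2 (remove first 12): lst = [2, 3, 10, 17]
After line 3 (insert 24 at index 0): lst = [24, 2, 3, 10, 17]

[24, 2, 3, 10, 17]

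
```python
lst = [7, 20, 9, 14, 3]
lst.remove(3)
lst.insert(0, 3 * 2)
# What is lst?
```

After line 1: lst = [7, 20, 9, 14, 3]
After line 2 (remove first 3): lst = [7, 20, 9, 14]
After line 3 (insert 6 at index 0): lst = [6, 7, 20, 9, 14]

[6, 7, 20, 9, 14]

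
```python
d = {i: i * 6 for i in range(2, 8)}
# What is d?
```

{2: 12, 3: 18, 4: 24, 5: 30, 6: 36, 7: 42}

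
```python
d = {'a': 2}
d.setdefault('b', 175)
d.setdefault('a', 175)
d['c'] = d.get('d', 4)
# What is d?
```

After line 1: d = {'a': 2}
After line 2 (setdefault adds 'b'=175): d = {'a': 2, 'b': 175}
After line 3 (setdefault 'a' no-op, already exists): d = {'a': 2, 'b': 175}
After line 4 (get('d', 4) returns default since 'd' not in d): d = {'a': 2, 'b': 175, 'c': 4}

{'a': 2, 'b': 175, 'c': 4}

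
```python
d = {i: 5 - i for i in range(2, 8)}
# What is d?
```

{2: 3, 3: 2, 4: 1, 5: 0, 6: -1, 7: -2}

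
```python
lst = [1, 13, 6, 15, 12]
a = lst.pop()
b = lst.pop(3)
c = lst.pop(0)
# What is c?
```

After line 1: lst = [1, 13, 6, 15, 12]
After line 2 (pop() -> a = 12): lst = [1, 13, 6, 15]
After line 3 (pop(3) -> b = 15): lst = [1, 13, 6]
After line 4 (pop(0) -> c = 1): lst = [13, 6]

1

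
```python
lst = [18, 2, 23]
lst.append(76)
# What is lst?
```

[18, 2, 23, 76]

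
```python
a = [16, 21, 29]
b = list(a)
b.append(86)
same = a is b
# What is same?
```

After line 1: a = [16, 21, 29]
After line 2 (b = list(a) is a shallow copy, new object): a = [16, 21, 29], b = [16, 21, 29]
After line 3 (append only mutates b): a = [16, 21, 29], b = [16, 21, 29, 86]
After line 4 (same = a is b; different objects -> False): same = False

False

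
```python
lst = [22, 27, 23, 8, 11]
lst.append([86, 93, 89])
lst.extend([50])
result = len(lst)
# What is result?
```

After line 1: lst = [22, 27, 23, 8, 11]
After line 2 (append adds [86, 93, 89] as single element): lst = [22, 27, 23, 8, 11, [86, 93, 89]]
After line 3 (extend unpacks [50], adds 50): lst = [22, 27, 23, 8, 11, [86, 93, 89], 50]
After line 4: result = len(lst) = 7

7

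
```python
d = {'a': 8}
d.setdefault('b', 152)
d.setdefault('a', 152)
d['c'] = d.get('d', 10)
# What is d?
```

After line 1: d = {'a': 8}
After line 2 (setdefault adds 'b'=152): d = {'a': 8, 'b': 152}
After line 3 (setdefault 'a' no-op, already exists): d = {'a': 8, 'b': 152}
After line 4 (get('d', 10) returns default since 'd' not in d): d = {'a': 8, 'b': 152, 'c': 10}

{'a': 8, 'b': 152, 'c': 10}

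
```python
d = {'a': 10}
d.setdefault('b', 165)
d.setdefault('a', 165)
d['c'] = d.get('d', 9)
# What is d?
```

After line 1: d = {'a': 10}
After line 2 (setdefault adds 'b'=165): d = {'a': 10, 'b': 165}
After line 3 (setdefault 'a' no-op, already exists): d = {'a': 10, 'b': 165}
After line 4 (get('d', 9) returns default since 'd' not in d): d = {'a': 10, 'b': 165, 'c': 9}

{'a': 10, 'b': 165, 'c': 9}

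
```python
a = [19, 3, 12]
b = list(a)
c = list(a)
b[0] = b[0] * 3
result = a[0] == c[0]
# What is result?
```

After line 1: a = [19, 3, 12]
After line 2 (b = list(a), copy): a = [19, 3, 12], b = [19, 3, 12]
After line 3 (c = list(a) is a copy, new object): c = [19, 3, 12]
After line 4 (b[0] = 19 * 3 = 57; only b mutates (copy)): a = [19, 3, 12], b = [57, 3, 12], c = [19, 3, 12]
After line 5 (a[0] = 19, c[0] = 19; result = True)

True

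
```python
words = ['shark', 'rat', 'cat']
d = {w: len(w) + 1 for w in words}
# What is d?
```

{'shark': 6, 'rat': 4, 'cat': 4}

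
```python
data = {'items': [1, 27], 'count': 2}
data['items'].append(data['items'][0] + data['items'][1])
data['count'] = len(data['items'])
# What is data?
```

After line 1: data = {'items': [1, 27], 'count': 2}
After line 2 (append 1 + 27 = 28): data = {'items': [1, 27, 28], 'count': 2}
After line 3 (count = len(items) = 3): data = {'items': [1, 27, 28], 'count': 3}

{'items': [1, 27, 28], 'count': 3}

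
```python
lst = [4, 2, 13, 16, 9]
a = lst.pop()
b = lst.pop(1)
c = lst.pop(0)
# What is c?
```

After line 1: lst = [4, 2, 13, 16, 9]
After line 2 (pop() -> a = 9): lst = [4, 2, 13, 16]
After line 3 (pop(1) -> b = 2): lst = [4, 13, 16]
After line 4 (pop(0) -> c = 4): lst = [13, 16]

4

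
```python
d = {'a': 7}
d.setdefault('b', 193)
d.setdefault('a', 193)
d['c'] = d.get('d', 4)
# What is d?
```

After line 1: d = {'a': 7}
After line 2 (setdefault adds 'b'=193): d = {'a': 7, 'b': 193}
After line 3 (setdefault 'a' no-op, already exists): d = {'a': 7, 'b': 193}
After line 4 (get('d', 4) returns default since 'd' not in d): d = {'a': 7, 'b': 193, 'c': 4}

{'a': 7, 'b': 193, 'c': 4}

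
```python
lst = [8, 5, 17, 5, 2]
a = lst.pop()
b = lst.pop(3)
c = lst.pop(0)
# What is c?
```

After line 1: lst = [8, 5, 17, 5, 2]
After line 2 (pop() -> a = 2): lst = [8, 5, 17, 5]
After line 3 (pop(3) -> b = 5): lst = [8, 5, 17]
After line 4 (pop(0) -> c = 8): lst = [5, 17]

8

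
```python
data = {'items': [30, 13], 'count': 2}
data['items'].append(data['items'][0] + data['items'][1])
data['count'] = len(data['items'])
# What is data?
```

After line 1: data = {'items': [30, 13], 'count': 2}
After line 2 (append 30 + 13 = 43): data = {'items': [30, 13, 43], 'count': 2}
After line 3 (count = len(items) = 3): data = {'items': [30, 13, 43], 'count': 3}

{'items': [30, 13, 43], 'count': 3}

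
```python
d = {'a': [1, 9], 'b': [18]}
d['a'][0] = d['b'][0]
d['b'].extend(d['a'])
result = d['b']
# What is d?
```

After line 1: d = {'a': [1, 9], 'b': [18]}
After line 2 (a[0] = b[0] = 18): d = {'a': [18, 9], 'b': [18]}
After line 3 (b.extend(a) appends [18, 9]): d = {'a': [18, 9], 'b': [18, 18, 9]}
After line 4: result = d['b'] = [18, 18, 9]

{'a': [18, 9], 'b': [18, 18, 9]}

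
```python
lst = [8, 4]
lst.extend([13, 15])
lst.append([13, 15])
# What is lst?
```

After line 1: lst = [8, 4]
After line 2 (extend unpacks [13, 15]): lst = [8, 4, 13, 15]
After line 3 (append adds [13, 15] as single element): lst = [8, 4, 13, 15, [13, 15]]

[8, 4, 13, 15, [13, 15]]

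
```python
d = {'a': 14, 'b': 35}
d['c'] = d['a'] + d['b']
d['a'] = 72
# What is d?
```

After line 1: d = {'a': 14, 'b': 35}
After line 2 (d['c'] = 14 + 35): d = {'a': 14, 'b': 35, 'c': 49}
After line 3: d = {'a': 72, 'b': 35, 'c': 49}

{'a': 72, 'b': 35, 'c': 49}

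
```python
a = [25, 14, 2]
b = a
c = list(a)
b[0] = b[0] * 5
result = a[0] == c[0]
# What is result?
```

After line 1: a = [25, 14, 2]
After line 2 (b = a, alias): a = [25, 14, 2], b = [25, 14, 2]
After line 3 (c = list(a) is a copy, new object): c = [25, 14, 2]
After line 4 (b[0] = 25 * 5 = 125; mutates shared a/b): a = b = [125, 14, 2], c = [25, 14, 2]
After line 5 (a[0] = 125, c[0] = 25; result = False)

False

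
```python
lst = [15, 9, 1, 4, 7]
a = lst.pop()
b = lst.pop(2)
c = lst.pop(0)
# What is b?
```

After line 1: lst = [15, 9, 1, 4, 7]
After line 2 (pop() -> a = 7): lst = [15, 9, 1, 4]
After line 3 (pop(2) -> b = 1): lst = [15, 9, 4]
After line 4 (pop(0) -> c = 15): lst = [9, 4]

1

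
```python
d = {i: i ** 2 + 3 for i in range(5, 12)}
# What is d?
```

{5: 28, 6: 39, 7: 52, 8: 67, 9: 84, 10: 103, 11: 124}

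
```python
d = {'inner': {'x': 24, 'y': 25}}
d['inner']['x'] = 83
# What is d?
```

After line 1: d = {'inner': {'x': 24, 'y': 25}}
After line 2 (inner x overwritten): d = {'inner': {'x': 83, 'y': 25}}

{'inner': {'x': 83, 'y': 25}}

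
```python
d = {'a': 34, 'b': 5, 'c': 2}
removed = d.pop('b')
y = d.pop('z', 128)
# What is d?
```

After line 1: d = {'a': 34, 'b': 5, 'c': 2}
After line 2 (pop 'b' returns 5): d = {'a': 34, 'c': 2}, removed = 5
After line 3 (pop 'z' missing, returns default 128): d = {'a': 34, 'c': 2}, y = 128

{'a': 34, 'c': 2}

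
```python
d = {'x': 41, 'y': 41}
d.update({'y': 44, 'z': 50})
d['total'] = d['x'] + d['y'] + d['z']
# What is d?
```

After line 1: d = {'x': 41, 'y': 41}
After line 2 (y overwritten, z added): d = {'x': 41, 'y': 44, 'z': 50}
After line 3 (total = 41 + 44 + 50 = 135): d = {'x': 41, 'y': 44, 'z': 50, 'total': 135}

{'x': 41, 'y': 44, 'z': 50, 'total': 135}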